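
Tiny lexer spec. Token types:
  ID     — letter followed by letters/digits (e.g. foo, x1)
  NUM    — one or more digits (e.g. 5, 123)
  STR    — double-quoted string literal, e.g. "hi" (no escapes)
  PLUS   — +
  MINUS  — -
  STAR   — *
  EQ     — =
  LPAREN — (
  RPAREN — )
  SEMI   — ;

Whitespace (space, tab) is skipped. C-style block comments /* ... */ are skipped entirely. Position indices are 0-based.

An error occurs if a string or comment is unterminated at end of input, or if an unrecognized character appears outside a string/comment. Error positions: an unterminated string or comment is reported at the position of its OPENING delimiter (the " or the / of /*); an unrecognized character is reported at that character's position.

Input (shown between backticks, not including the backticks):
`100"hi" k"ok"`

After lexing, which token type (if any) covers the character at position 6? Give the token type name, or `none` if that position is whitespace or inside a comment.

Answer: STR

Derivation:
pos=0: emit NUM '100' (now at pos=3)
pos=3: enter STRING mode
pos=3: emit STR "hi" (now at pos=7)
pos=8: emit ID 'k' (now at pos=9)
pos=9: enter STRING mode
pos=9: emit STR "ok" (now at pos=13)
DONE. 4 tokens: [NUM, STR, ID, STR]
Position 6: char is '"' -> STR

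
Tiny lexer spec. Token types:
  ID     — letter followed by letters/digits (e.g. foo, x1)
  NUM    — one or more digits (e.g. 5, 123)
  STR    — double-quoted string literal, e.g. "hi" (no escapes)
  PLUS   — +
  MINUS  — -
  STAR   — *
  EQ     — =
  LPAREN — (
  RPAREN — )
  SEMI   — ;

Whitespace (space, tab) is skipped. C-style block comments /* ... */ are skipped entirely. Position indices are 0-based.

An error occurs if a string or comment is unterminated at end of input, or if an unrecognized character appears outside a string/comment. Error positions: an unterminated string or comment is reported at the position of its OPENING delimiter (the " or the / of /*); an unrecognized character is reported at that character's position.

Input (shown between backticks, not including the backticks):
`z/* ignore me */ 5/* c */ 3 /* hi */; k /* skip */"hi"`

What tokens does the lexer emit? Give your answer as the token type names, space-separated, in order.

Answer: ID NUM NUM SEMI ID STR

Derivation:
pos=0: emit ID 'z' (now at pos=1)
pos=1: enter COMMENT mode (saw '/*')
exit COMMENT mode (now at pos=16)
pos=17: emit NUM '5' (now at pos=18)
pos=18: enter COMMENT mode (saw '/*')
exit COMMENT mode (now at pos=25)
pos=26: emit NUM '3' (now at pos=27)
pos=28: enter COMMENT mode (saw '/*')
exit COMMENT mode (now at pos=36)
pos=36: emit SEMI ';'
pos=38: emit ID 'k' (now at pos=39)
pos=40: enter COMMENT mode (saw '/*')
exit COMMENT mode (now at pos=50)
pos=50: enter STRING mode
pos=50: emit STR "hi" (now at pos=54)
DONE. 6 tokens: [ID, NUM, NUM, SEMI, ID, STR]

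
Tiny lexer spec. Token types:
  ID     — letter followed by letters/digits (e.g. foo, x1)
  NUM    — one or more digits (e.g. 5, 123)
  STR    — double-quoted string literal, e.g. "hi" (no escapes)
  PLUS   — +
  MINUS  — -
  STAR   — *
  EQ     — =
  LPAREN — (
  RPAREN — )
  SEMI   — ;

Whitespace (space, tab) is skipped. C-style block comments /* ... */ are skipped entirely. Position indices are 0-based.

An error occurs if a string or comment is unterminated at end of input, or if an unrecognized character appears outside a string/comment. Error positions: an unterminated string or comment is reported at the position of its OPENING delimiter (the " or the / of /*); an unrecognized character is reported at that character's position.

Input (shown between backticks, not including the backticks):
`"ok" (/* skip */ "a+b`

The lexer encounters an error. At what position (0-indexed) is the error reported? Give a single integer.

pos=0: enter STRING mode
pos=0: emit STR "ok" (now at pos=4)
pos=5: emit LPAREN '('
pos=6: enter COMMENT mode (saw '/*')
exit COMMENT mode (now at pos=16)
pos=17: enter STRING mode
pos=17: ERROR — unterminated string

Answer: 17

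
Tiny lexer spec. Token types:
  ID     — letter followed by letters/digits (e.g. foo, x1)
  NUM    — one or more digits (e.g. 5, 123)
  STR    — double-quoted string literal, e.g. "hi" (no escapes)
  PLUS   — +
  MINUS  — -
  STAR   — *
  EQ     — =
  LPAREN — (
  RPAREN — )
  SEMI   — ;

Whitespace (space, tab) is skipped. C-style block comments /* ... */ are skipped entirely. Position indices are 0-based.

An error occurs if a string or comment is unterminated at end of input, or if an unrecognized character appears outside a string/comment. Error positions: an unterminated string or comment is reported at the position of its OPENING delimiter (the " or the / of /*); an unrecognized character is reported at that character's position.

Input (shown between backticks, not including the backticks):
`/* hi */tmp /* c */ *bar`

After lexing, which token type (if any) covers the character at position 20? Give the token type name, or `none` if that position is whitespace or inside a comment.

pos=0: enter COMMENT mode (saw '/*')
exit COMMENT mode (now at pos=8)
pos=8: emit ID 'tmp' (now at pos=11)
pos=12: enter COMMENT mode (saw '/*')
exit COMMENT mode (now at pos=19)
pos=20: emit STAR '*'
pos=21: emit ID 'bar' (now at pos=24)
DONE. 3 tokens: [ID, STAR, ID]
Position 20: char is '*' -> STAR

Answer: STAR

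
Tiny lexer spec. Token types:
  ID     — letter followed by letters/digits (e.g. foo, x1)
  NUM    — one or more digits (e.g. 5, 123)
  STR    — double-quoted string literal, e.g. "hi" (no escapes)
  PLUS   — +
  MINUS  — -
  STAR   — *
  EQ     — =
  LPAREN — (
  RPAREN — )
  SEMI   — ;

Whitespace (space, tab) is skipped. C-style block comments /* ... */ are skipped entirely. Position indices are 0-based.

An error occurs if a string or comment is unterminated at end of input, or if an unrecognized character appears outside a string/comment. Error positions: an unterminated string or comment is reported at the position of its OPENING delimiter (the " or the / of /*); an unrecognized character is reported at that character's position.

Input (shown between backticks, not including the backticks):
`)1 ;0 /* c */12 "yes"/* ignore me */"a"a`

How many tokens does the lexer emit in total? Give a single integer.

pos=0: emit RPAREN ')'
pos=1: emit NUM '1' (now at pos=2)
pos=3: emit SEMI ';'
pos=4: emit NUM '0' (now at pos=5)
pos=6: enter COMMENT mode (saw '/*')
exit COMMENT mode (now at pos=13)
pos=13: emit NUM '12' (now at pos=15)
pos=16: enter STRING mode
pos=16: emit STR "yes" (now at pos=21)
pos=21: enter COMMENT mode (saw '/*')
exit COMMENT mode (now at pos=36)
pos=36: enter STRING mode
pos=36: emit STR "a" (now at pos=39)
pos=39: emit ID 'a' (now at pos=40)
DONE. 8 tokens: [RPAREN, NUM, SEMI, NUM, NUM, STR, STR, ID]

Answer: 8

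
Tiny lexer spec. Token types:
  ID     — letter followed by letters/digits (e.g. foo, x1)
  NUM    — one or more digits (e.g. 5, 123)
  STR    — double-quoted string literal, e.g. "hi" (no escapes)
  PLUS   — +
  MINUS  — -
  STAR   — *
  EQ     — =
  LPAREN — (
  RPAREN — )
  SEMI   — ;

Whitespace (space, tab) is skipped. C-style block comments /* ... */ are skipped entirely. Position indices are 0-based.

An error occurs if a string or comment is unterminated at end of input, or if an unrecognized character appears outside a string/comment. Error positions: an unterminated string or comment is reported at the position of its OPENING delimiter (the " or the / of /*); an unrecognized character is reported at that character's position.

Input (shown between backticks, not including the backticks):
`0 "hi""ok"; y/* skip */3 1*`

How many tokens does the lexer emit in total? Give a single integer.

Answer: 8

Derivation:
pos=0: emit NUM '0' (now at pos=1)
pos=2: enter STRING mode
pos=2: emit STR "hi" (now at pos=6)
pos=6: enter STRING mode
pos=6: emit STR "ok" (now at pos=10)
pos=10: emit SEMI ';'
pos=12: emit ID 'y' (now at pos=13)
pos=13: enter COMMENT mode (saw '/*')
exit COMMENT mode (now at pos=23)
pos=23: emit NUM '3' (now at pos=24)
pos=25: emit NUM '1' (now at pos=26)
pos=26: emit STAR '*'
DONE. 8 tokens: [NUM, STR, STR, SEMI, ID, NUM, NUM, STAR]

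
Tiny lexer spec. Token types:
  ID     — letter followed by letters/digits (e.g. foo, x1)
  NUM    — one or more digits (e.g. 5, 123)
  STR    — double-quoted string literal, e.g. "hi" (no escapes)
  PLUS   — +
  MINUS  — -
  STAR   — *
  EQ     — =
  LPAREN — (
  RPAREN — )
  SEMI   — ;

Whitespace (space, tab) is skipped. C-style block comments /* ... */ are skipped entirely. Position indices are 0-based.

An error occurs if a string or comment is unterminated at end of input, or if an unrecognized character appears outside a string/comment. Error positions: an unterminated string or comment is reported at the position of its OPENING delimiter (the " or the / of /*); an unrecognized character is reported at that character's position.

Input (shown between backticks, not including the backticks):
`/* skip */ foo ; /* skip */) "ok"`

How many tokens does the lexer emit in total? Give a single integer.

pos=0: enter COMMENT mode (saw '/*')
exit COMMENT mode (now at pos=10)
pos=11: emit ID 'foo' (now at pos=14)
pos=15: emit SEMI ';'
pos=17: enter COMMENT mode (saw '/*')
exit COMMENT mode (now at pos=27)
pos=27: emit RPAREN ')'
pos=29: enter STRING mode
pos=29: emit STR "ok" (now at pos=33)
DONE. 4 tokens: [ID, SEMI, RPAREN, STR]

Answer: 4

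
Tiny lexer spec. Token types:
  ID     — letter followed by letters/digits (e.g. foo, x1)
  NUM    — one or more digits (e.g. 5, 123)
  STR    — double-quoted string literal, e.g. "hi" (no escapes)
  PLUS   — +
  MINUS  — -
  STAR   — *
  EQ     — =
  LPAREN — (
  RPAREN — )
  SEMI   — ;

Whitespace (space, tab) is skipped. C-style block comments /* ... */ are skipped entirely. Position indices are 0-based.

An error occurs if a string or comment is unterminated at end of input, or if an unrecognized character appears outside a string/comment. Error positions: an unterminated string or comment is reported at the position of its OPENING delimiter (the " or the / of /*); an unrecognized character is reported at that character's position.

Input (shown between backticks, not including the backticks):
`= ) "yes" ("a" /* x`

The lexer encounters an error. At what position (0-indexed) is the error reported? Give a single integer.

Answer: 15

Derivation:
pos=0: emit EQ '='
pos=2: emit RPAREN ')'
pos=4: enter STRING mode
pos=4: emit STR "yes" (now at pos=9)
pos=10: emit LPAREN '('
pos=11: enter STRING mode
pos=11: emit STR "a" (now at pos=14)
pos=15: enter COMMENT mode (saw '/*')
pos=15: ERROR — unterminated comment (reached EOF)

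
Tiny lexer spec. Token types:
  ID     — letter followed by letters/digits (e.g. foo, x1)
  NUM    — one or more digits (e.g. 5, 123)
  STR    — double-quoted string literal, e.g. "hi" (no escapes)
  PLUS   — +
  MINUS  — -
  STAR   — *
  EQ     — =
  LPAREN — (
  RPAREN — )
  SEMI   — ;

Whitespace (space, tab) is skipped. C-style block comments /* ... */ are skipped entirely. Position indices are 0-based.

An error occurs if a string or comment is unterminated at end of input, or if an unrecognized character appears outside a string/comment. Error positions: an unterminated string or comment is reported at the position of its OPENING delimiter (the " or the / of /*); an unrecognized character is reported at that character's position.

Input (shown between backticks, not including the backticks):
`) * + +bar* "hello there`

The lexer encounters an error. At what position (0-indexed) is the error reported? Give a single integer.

pos=0: emit RPAREN ')'
pos=2: emit STAR '*'
pos=4: emit PLUS '+'
pos=6: emit PLUS '+'
pos=7: emit ID 'bar' (now at pos=10)
pos=10: emit STAR '*'
pos=12: enter STRING mode
pos=12: ERROR — unterminated string

Answer: 12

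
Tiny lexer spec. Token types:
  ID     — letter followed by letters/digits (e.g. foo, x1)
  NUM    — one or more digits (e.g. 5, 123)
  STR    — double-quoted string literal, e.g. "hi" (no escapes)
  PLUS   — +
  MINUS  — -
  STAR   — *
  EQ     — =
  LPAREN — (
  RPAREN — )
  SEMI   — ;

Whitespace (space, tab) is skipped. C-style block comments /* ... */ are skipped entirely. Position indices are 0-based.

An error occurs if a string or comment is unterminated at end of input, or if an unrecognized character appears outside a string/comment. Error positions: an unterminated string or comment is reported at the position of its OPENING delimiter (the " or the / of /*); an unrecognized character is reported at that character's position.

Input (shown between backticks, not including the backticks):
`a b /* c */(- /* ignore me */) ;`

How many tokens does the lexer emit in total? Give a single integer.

Answer: 6

Derivation:
pos=0: emit ID 'a' (now at pos=1)
pos=2: emit ID 'b' (now at pos=3)
pos=4: enter COMMENT mode (saw '/*')
exit COMMENT mode (now at pos=11)
pos=11: emit LPAREN '('
pos=12: emit MINUS '-'
pos=14: enter COMMENT mode (saw '/*')
exit COMMENT mode (now at pos=29)
pos=29: emit RPAREN ')'
pos=31: emit SEMI ';'
DONE. 6 tokens: [ID, ID, LPAREN, MINUS, RPAREN, SEMI]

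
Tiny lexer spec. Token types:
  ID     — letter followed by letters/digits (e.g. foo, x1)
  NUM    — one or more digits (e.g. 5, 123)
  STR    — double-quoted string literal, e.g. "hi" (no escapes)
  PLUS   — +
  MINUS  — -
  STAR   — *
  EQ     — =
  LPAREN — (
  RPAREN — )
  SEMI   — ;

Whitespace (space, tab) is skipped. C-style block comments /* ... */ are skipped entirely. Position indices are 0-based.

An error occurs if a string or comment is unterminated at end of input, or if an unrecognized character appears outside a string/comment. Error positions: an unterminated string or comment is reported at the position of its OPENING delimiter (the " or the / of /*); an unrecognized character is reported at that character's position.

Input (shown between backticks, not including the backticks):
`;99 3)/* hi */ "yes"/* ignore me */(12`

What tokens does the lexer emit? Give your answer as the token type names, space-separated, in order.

pos=0: emit SEMI ';'
pos=1: emit NUM '99' (now at pos=3)
pos=4: emit NUM '3' (now at pos=5)
pos=5: emit RPAREN ')'
pos=6: enter COMMENT mode (saw '/*')
exit COMMENT mode (now at pos=14)
pos=15: enter STRING mode
pos=15: emit STR "yes" (now at pos=20)
pos=20: enter COMMENT mode (saw '/*')
exit COMMENT mode (now at pos=35)
pos=35: emit LPAREN '('
pos=36: emit NUM '12' (now at pos=38)
DONE. 7 tokens: [SEMI, NUM, NUM, RPAREN, STR, LPAREN, NUM]

Answer: SEMI NUM NUM RPAREN STR LPAREN NUM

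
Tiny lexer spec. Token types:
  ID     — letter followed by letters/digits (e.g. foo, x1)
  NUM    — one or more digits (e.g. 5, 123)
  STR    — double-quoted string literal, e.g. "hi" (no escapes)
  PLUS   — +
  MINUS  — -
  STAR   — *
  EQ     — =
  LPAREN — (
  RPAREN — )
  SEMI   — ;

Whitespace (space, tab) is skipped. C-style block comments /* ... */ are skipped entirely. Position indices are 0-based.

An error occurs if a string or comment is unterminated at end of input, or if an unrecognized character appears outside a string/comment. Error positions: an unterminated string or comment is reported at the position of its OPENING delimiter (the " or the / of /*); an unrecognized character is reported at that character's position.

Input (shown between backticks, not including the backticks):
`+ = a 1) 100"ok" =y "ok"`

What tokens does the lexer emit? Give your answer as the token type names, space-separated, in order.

Answer: PLUS EQ ID NUM RPAREN NUM STR EQ ID STR

Derivation:
pos=0: emit PLUS '+'
pos=2: emit EQ '='
pos=4: emit ID 'a' (now at pos=5)
pos=6: emit NUM '1' (now at pos=7)
pos=7: emit RPAREN ')'
pos=9: emit NUM '100' (now at pos=12)
pos=12: enter STRING mode
pos=12: emit STR "ok" (now at pos=16)
pos=17: emit EQ '='
pos=18: emit ID 'y' (now at pos=19)
pos=20: enter STRING mode
pos=20: emit STR "ok" (now at pos=24)
DONE. 10 tokens: [PLUS, EQ, ID, NUM, RPAREN, NUM, STR, EQ, ID, STR]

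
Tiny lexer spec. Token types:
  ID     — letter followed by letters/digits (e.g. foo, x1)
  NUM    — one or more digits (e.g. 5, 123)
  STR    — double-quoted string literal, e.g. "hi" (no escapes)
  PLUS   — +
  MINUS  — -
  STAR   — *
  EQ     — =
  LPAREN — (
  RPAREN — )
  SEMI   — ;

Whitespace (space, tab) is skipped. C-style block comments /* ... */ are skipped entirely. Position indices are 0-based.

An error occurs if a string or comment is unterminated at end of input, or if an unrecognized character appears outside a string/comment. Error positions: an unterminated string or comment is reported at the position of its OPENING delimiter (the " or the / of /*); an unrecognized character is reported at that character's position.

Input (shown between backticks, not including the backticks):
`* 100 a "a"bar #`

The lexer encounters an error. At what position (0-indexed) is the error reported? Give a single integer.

pos=0: emit STAR '*'
pos=2: emit NUM '100' (now at pos=5)
pos=6: emit ID 'a' (now at pos=7)
pos=8: enter STRING mode
pos=8: emit STR "a" (now at pos=11)
pos=11: emit ID 'bar' (now at pos=14)
pos=15: ERROR — unrecognized char '#'

Answer: 15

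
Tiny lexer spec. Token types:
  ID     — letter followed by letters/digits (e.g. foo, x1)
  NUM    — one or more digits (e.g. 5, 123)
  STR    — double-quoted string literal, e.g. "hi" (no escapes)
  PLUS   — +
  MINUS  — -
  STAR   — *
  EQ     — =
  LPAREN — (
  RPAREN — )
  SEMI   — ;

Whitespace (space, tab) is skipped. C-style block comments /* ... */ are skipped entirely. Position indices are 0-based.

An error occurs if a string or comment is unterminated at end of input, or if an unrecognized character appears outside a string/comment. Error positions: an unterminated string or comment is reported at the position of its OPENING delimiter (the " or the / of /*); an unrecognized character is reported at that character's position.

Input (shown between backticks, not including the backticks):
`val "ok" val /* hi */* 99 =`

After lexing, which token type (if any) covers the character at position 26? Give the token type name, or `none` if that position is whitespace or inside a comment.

pos=0: emit ID 'val' (now at pos=3)
pos=4: enter STRING mode
pos=4: emit STR "ok" (now at pos=8)
pos=9: emit ID 'val' (now at pos=12)
pos=13: enter COMMENT mode (saw '/*')
exit COMMENT mode (now at pos=21)
pos=21: emit STAR '*'
pos=23: emit NUM '99' (now at pos=25)
pos=26: emit EQ '='
DONE. 6 tokens: [ID, STR, ID, STAR, NUM, EQ]
Position 26: char is '=' -> EQ

Answer: EQ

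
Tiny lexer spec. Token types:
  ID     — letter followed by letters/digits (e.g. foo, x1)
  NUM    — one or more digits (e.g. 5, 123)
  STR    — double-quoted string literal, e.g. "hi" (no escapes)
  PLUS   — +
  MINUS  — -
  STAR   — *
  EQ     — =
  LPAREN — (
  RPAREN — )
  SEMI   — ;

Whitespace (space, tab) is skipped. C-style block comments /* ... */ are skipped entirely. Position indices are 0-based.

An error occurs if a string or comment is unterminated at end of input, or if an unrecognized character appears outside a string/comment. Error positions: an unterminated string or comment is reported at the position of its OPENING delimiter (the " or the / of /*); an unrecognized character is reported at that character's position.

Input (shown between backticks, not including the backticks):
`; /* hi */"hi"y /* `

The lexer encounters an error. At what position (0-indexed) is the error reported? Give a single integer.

pos=0: emit SEMI ';'
pos=2: enter COMMENT mode (saw '/*')
exit COMMENT mode (now at pos=10)
pos=10: enter STRING mode
pos=10: emit STR "hi" (now at pos=14)
pos=14: emit ID 'y' (now at pos=15)
pos=16: enter COMMENT mode (saw '/*')
pos=16: ERROR — unterminated comment (reached EOF)

Answer: 16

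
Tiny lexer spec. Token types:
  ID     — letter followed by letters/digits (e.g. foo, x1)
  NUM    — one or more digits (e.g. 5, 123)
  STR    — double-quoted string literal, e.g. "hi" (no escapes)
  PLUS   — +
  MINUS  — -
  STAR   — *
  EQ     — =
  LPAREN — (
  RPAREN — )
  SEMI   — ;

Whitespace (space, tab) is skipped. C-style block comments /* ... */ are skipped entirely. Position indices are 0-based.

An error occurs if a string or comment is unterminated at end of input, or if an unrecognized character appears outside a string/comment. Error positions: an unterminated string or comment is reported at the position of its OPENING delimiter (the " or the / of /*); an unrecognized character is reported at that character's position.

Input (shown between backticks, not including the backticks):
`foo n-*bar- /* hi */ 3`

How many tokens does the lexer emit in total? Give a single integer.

pos=0: emit ID 'foo' (now at pos=3)
pos=4: emit ID 'n' (now at pos=5)
pos=5: emit MINUS '-'
pos=6: emit STAR '*'
pos=7: emit ID 'bar' (now at pos=10)
pos=10: emit MINUS '-'
pos=12: enter COMMENT mode (saw '/*')
exit COMMENT mode (now at pos=20)
pos=21: emit NUM '3' (now at pos=22)
DONE. 7 tokens: [ID, ID, MINUS, STAR, ID, MINUS, NUM]

Answer: 7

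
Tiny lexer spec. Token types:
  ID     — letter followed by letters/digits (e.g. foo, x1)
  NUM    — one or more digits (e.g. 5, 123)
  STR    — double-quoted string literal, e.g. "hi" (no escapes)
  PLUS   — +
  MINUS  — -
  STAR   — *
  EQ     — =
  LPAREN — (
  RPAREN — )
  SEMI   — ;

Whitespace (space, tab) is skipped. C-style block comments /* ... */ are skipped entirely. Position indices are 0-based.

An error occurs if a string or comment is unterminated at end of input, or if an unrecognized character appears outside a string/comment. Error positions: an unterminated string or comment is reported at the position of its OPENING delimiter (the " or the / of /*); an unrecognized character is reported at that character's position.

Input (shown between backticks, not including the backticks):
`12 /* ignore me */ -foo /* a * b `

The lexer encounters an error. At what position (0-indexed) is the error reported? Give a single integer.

Answer: 24

Derivation:
pos=0: emit NUM '12' (now at pos=2)
pos=3: enter COMMENT mode (saw '/*')
exit COMMENT mode (now at pos=18)
pos=19: emit MINUS '-'
pos=20: emit ID 'foo' (now at pos=23)
pos=24: enter COMMENT mode (saw '/*')
pos=24: ERROR — unterminated comment (reached EOF)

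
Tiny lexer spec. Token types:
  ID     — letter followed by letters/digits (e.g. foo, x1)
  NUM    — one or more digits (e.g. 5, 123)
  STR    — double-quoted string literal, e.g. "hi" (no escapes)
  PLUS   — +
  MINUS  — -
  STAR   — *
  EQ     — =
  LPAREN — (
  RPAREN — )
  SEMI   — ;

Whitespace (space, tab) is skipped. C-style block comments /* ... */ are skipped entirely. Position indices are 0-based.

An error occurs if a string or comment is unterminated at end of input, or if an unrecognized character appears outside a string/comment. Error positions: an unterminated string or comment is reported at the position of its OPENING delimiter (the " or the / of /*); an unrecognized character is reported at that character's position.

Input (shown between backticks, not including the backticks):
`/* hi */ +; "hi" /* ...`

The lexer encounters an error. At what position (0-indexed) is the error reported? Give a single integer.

pos=0: enter COMMENT mode (saw '/*')
exit COMMENT mode (now at pos=8)
pos=9: emit PLUS '+'
pos=10: emit SEMI ';'
pos=12: enter STRING mode
pos=12: emit STR "hi" (now at pos=16)
pos=17: enter COMMENT mode (saw '/*')
pos=17: ERROR — unterminated comment (reached EOF)

Answer: 17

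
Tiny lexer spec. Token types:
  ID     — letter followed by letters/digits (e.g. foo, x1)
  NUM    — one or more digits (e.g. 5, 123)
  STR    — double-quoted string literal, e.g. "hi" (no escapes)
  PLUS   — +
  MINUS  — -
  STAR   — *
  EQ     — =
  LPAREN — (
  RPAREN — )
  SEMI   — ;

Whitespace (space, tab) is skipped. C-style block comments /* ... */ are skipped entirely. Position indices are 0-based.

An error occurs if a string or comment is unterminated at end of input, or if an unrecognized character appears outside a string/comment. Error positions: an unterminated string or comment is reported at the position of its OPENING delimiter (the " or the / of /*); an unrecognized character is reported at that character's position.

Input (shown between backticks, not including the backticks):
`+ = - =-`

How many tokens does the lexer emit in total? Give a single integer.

Answer: 5

Derivation:
pos=0: emit PLUS '+'
pos=2: emit EQ '='
pos=4: emit MINUS '-'
pos=6: emit EQ '='
pos=7: emit MINUS '-'
DONE. 5 tokens: [PLUS, EQ, MINUS, EQ, MINUS]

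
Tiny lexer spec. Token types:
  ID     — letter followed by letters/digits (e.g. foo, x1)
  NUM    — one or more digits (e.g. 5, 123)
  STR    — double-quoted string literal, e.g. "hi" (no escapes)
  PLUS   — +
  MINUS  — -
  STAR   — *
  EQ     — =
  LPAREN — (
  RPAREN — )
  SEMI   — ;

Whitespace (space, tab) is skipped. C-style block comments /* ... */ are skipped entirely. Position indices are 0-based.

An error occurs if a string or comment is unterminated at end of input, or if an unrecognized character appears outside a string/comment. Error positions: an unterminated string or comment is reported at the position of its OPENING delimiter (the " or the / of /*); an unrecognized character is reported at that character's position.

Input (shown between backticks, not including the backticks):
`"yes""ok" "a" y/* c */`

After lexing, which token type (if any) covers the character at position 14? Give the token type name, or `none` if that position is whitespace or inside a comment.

Answer: ID

Derivation:
pos=0: enter STRING mode
pos=0: emit STR "yes" (now at pos=5)
pos=5: enter STRING mode
pos=5: emit STR "ok" (now at pos=9)
pos=10: enter STRING mode
pos=10: emit STR "a" (now at pos=13)
pos=14: emit ID 'y' (now at pos=15)
pos=15: enter COMMENT mode (saw '/*')
exit COMMENT mode (now at pos=22)
DONE. 4 tokens: [STR, STR, STR, ID]
Position 14: char is 'y' -> ID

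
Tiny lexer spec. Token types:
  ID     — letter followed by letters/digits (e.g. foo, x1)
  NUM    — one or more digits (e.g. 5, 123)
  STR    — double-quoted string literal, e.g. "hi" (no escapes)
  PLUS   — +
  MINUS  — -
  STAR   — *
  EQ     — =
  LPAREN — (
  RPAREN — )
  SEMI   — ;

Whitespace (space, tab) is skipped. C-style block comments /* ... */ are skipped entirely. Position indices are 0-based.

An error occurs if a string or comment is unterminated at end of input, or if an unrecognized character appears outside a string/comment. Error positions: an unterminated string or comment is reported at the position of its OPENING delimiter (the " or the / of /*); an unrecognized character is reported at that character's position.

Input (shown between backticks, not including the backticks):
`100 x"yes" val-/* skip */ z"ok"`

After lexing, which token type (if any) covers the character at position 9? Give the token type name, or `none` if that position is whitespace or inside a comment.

pos=0: emit NUM '100' (now at pos=3)
pos=4: emit ID 'x' (now at pos=5)
pos=5: enter STRING mode
pos=5: emit STR "yes" (now at pos=10)
pos=11: emit ID 'val' (now at pos=14)
pos=14: emit MINUS '-'
pos=15: enter COMMENT mode (saw '/*')
exit COMMENT mode (now at pos=25)
pos=26: emit ID 'z' (now at pos=27)
pos=27: enter STRING mode
pos=27: emit STR "ok" (now at pos=31)
DONE. 7 tokens: [NUM, ID, STR, ID, MINUS, ID, STR]
Position 9: char is '"' -> STR

Answer: STR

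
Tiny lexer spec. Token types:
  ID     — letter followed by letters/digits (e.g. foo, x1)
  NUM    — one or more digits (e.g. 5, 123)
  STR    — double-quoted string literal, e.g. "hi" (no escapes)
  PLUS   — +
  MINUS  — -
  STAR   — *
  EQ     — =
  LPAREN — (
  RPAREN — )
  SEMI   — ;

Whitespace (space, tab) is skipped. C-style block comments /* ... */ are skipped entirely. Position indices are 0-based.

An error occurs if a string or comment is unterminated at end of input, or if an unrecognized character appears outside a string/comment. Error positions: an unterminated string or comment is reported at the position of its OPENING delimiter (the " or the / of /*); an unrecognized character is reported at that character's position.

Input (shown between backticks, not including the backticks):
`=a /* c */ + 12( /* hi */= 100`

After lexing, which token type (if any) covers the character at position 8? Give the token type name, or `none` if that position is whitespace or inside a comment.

Answer: none

Derivation:
pos=0: emit EQ '='
pos=1: emit ID 'a' (now at pos=2)
pos=3: enter COMMENT mode (saw '/*')
exit COMMENT mode (now at pos=10)
pos=11: emit PLUS '+'
pos=13: emit NUM '12' (now at pos=15)
pos=15: emit LPAREN '('
pos=17: enter COMMENT mode (saw '/*')
exit COMMENT mode (now at pos=25)
pos=25: emit EQ '='
pos=27: emit NUM '100' (now at pos=30)
DONE. 7 tokens: [EQ, ID, PLUS, NUM, LPAREN, EQ, NUM]
Position 8: char is '*' -> none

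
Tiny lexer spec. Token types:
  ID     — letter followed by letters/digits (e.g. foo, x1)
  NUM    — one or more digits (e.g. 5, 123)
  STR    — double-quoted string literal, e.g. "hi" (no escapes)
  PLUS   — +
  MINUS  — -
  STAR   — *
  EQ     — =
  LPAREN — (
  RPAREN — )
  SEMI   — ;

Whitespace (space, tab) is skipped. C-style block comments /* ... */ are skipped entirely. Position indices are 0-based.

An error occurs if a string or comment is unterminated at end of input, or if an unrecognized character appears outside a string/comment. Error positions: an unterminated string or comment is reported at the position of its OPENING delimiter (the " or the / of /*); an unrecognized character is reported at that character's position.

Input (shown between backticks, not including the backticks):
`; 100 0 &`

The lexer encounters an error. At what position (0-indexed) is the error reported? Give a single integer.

pos=0: emit SEMI ';'
pos=2: emit NUM '100' (now at pos=5)
pos=6: emit NUM '0' (now at pos=7)
pos=8: ERROR — unrecognized char '&'

Answer: 8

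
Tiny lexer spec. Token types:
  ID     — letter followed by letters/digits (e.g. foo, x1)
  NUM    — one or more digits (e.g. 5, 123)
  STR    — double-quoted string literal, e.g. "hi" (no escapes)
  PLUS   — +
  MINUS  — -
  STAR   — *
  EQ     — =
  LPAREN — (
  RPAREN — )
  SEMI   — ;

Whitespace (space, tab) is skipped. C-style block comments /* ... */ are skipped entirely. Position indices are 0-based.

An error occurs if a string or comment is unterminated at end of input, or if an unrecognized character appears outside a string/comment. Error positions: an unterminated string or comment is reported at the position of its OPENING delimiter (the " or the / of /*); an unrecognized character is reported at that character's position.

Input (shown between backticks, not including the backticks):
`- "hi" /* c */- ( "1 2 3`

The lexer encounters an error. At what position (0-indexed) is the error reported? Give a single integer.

pos=0: emit MINUS '-'
pos=2: enter STRING mode
pos=2: emit STR "hi" (now at pos=6)
pos=7: enter COMMENT mode (saw '/*')
exit COMMENT mode (now at pos=14)
pos=14: emit MINUS '-'
pos=16: emit LPAREN '('
pos=18: enter STRING mode
pos=18: ERROR — unterminated string

Answer: 18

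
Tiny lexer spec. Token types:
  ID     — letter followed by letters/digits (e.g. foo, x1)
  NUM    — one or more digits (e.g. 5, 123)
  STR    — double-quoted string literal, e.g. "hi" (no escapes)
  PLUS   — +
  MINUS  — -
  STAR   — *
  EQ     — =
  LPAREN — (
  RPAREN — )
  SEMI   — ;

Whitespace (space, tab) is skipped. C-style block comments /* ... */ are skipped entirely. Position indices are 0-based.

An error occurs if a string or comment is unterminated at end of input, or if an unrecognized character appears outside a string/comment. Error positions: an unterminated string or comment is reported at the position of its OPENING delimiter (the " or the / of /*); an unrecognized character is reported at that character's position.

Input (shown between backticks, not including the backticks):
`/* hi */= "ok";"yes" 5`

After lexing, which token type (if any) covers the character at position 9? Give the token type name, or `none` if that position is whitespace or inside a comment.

Answer: none

Derivation:
pos=0: enter COMMENT mode (saw '/*')
exit COMMENT mode (now at pos=8)
pos=8: emit EQ '='
pos=10: enter STRING mode
pos=10: emit STR "ok" (now at pos=14)
pos=14: emit SEMI ';'
pos=15: enter STRING mode
pos=15: emit STR "yes" (now at pos=20)
pos=21: emit NUM '5' (now at pos=22)
DONE. 5 tokens: [EQ, STR, SEMI, STR, NUM]
Position 9: char is ' ' -> none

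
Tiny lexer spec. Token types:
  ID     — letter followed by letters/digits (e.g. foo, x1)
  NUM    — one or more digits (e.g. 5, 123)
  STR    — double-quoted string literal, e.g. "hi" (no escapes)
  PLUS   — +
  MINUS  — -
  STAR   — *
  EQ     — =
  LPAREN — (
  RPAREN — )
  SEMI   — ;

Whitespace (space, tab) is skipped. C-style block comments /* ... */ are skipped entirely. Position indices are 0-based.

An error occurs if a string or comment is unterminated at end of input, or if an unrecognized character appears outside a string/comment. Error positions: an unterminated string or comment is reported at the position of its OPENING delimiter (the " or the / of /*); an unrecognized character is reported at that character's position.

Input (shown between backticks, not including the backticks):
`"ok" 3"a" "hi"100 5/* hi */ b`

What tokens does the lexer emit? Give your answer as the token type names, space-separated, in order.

Answer: STR NUM STR STR NUM NUM ID

Derivation:
pos=0: enter STRING mode
pos=0: emit STR "ok" (now at pos=4)
pos=5: emit NUM '3' (now at pos=6)
pos=6: enter STRING mode
pos=6: emit STR "a" (now at pos=9)
pos=10: enter STRING mode
pos=10: emit STR "hi" (now at pos=14)
pos=14: emit NUM '100' (now at pos=17)
pos=18: emit NUM '5' (now at pos=19)
pos=19: enter COMMENT mode (saw '/*')
exit COMMENT mode (now at pos=27)
pos=28: emit ID 'b' (now at pos=29)
DONE. 7 tokens: [STR, NUM, STR, STR, NUM, NUM, ID]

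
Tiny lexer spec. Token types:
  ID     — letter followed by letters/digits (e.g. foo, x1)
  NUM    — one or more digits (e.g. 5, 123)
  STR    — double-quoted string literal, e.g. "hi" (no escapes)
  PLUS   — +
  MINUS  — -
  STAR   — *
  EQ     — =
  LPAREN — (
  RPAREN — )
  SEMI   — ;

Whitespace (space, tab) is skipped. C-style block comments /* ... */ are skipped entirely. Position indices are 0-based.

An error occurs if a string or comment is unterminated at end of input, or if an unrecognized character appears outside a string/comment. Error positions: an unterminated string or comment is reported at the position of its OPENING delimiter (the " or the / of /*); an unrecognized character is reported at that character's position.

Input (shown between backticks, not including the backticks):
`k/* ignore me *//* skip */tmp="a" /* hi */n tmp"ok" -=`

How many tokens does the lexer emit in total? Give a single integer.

Answer: 9

Derivation:
pos=0: emit ID 'k' (now at pos=1)
pos=1: enter COMMENT mode (saw '/*')
exit COMMENT mode (now at pos=16)
pos=16: enter COMMENT mode (saw '/*')
exit COMMENT mode (now at pos=26)
pos=26: emit ID 'tmp' (now at pos=29)
pos=29: emit EQ '='
pos=30: enter STRING mode
pos=30: emit STR "a" (now at pos=33)
pos=34: enter COMMENT mode (saw '/*')
exit COMMENT mode (now at pos=42)
pos=42: emit ID 'n' (now at pos=43)
pos=44: emit ID 'tmp' (now at pos=47)
pos=47: enter STRING mode
pos=47: emit STR "ok" (now at pos=51)
pos=52: emit MINUS '-'
pos=53: emit EQ '='
DONE. 9 tokens: [ID, ID, EQ, STR, ID, ID, STR, MINUS, EQ]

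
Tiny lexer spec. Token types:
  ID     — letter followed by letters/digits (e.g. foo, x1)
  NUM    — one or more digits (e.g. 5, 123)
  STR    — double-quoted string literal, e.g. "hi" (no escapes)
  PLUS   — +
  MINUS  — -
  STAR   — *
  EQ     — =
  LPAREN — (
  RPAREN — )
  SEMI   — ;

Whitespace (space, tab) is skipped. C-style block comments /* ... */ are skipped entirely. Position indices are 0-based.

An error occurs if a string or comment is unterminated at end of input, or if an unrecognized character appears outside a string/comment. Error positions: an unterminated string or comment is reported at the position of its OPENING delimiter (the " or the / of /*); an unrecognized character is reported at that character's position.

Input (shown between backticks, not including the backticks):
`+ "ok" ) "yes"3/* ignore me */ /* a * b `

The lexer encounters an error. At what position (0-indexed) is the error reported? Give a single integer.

Answer: 31

Derivation:
pos=0: emit PLUS '+'
pos=2: enter STRING mode
pos=2: emit STR "ok" (now at pos=6)
pos=7: emit RPAREN ')'
pos=9: enter STRING mode
pos=9: emit STR "yes" (now at pos=14)
pos=14: emit NUM '3' (now at pos=15)
pos=15: enter COMMENT mode (saw '/*')
exit COMMENT mode (now at pos=30)
pos=31: enter COMMENT mode (saw '/*')
pos=31: ERROR — unterminated comment (reached EOF)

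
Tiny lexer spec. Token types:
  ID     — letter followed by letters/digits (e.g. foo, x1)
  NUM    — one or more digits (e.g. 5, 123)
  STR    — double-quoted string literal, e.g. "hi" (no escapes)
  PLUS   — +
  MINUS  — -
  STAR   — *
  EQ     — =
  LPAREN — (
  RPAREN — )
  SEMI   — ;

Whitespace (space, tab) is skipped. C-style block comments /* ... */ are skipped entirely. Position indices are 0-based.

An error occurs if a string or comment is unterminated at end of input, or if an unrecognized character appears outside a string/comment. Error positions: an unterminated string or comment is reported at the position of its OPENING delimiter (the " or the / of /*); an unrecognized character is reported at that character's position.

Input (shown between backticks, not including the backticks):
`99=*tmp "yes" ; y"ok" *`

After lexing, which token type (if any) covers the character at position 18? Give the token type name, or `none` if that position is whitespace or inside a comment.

Answer: STR

Derivation:
pos=0: emit NUM '99' (now at pos=2)
pos=2: emit EQ '='
pos=3: emit STAR '*'
pos=4: emit ID 'tmp' (now at pos=7)
pos=8: enter STRING mode
pos=8: emit STR "yes" (now at pos=13)
pos=14: emit SEMI ';'
pos=16: emit ID 'y' (now at pos=17)
pos=17: enter STRING mode
pos=17: emit STR "ok" (now at pos=21)
pos=22: emit STAR '*'
DONE. 9 tokens: [NUM, EQ, STAR, ID, STR, SEMI, ID, STR, STAR]
Position 18: char is 'o' -> STR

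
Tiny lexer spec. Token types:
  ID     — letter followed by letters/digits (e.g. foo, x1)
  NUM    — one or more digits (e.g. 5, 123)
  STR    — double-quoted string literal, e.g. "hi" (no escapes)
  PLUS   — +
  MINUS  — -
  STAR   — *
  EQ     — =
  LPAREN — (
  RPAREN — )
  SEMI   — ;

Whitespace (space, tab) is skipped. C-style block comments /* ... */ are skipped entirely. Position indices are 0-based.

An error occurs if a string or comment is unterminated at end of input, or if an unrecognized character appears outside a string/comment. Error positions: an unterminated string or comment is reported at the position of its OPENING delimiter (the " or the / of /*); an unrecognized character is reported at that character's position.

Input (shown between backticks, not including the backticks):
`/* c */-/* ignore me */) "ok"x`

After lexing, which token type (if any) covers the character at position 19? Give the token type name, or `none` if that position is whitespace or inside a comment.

pos=0: enter COMMENT mode (saw '/*')
exit COMMENT mode (now at pos=7)
pos=7: emit MINUS '-'
pos=8: enter COMMENT mode (saw '/*')
exit COMMENT mode (now at pos=23)
pos=23: emit RPAREN ')'
pos=25: enter STRING mode
pos=25: emit STR "ok" (now at pos=29)
pos=29: emit ID 'x' (now at pos=30)
DONE. 4 tokens: [MINUS, RPAREN, STR, ID]
Position 19: char is 'e' -> none

Answer: none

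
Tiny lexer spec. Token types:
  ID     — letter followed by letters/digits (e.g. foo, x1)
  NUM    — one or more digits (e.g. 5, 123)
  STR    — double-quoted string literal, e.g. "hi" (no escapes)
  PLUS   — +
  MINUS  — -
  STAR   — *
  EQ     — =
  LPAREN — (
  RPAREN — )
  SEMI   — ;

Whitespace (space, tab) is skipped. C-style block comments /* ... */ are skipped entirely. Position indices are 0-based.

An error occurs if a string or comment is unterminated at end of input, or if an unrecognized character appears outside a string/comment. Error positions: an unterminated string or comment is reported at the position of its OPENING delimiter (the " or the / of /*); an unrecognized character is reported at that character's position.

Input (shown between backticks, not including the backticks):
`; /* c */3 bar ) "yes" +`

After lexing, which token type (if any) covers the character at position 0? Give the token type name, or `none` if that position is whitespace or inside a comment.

Answer: SEMI

Derivation:
pos=0: emit SEMI ';'
pos=2: enter COMMENT mode (saw '/*')
exit COMMENT mode (now at pos=9)
pos=9: emit NUM '3' (now at pos=10)
pos=11: emit ID 'bar' (now at pos=14)
pos=15: emit RPAREN ')'
pos=17: enter STRING mode
pos=17: emit STR "yes" (now at pos=22)
pos=23: emit PLUS '+'
DONE. 6 tokens: [SEMI, NUM, ID, RPAREN, STR, PLUS]
Position 0: char is ';' -> SEMI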